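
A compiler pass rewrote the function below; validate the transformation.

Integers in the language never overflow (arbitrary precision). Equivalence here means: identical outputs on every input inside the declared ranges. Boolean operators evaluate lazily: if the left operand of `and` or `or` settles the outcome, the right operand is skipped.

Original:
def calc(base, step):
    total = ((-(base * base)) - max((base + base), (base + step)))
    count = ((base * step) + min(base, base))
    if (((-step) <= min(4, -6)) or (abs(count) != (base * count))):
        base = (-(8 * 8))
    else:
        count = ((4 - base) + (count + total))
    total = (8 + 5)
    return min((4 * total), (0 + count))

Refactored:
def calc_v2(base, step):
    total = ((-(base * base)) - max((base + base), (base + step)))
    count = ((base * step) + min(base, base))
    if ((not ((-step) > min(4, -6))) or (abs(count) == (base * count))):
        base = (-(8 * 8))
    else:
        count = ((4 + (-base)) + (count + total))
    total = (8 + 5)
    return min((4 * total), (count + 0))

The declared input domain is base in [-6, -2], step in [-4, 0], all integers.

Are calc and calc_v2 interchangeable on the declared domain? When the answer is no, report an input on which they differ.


There is a counterexample at base=-6, step=-4: 18 on one side, 2 on the other.
calc: total := -26 | count := 18 | (((-step) <= min(4, -6)) or (abs(count) != (base * count))): true | base := -64 | total := 13 | result 18
calc_v2: total := -26 | count := 18 | ((not ((-step) > min(4, -6))) or (abs(count) == (base * count))): false | count := 2 | total := 13 | result 2
verdict: not equivalent; witness: base=-6, step=-4


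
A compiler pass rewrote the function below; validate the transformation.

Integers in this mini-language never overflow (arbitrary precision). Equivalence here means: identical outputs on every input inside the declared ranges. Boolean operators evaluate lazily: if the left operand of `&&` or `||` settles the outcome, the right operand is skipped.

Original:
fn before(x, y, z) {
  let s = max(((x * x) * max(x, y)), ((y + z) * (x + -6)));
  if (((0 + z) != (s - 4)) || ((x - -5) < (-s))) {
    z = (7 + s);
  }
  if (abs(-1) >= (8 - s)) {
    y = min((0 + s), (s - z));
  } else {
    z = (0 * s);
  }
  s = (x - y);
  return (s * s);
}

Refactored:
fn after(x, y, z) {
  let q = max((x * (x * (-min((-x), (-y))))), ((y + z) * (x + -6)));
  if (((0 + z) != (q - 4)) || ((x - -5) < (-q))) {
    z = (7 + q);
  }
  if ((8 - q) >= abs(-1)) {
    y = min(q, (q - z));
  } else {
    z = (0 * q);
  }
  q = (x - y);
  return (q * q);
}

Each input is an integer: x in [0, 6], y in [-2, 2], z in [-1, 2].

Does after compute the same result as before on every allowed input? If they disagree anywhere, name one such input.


Take x=0, y=-2, z=-1.
before: s := 18 | (((0 + z) != (s - 4)) || ((x - -5) < (-s))): true | z := 25 | (abs(-1) >= (8 - s)): true | y := -7 | s := 7 | result 49
after: q := 18 | (((0 + z) != (q - 4)) || ((x - -5) < (-q))): true | z := 25 | ((8 - q) >= abs(-1)): false | z := 0 | q := 2 | result 4
49 against 4: the behavior changed.
verdict: not equivalent; witness: x=0, y=-2, z=-1


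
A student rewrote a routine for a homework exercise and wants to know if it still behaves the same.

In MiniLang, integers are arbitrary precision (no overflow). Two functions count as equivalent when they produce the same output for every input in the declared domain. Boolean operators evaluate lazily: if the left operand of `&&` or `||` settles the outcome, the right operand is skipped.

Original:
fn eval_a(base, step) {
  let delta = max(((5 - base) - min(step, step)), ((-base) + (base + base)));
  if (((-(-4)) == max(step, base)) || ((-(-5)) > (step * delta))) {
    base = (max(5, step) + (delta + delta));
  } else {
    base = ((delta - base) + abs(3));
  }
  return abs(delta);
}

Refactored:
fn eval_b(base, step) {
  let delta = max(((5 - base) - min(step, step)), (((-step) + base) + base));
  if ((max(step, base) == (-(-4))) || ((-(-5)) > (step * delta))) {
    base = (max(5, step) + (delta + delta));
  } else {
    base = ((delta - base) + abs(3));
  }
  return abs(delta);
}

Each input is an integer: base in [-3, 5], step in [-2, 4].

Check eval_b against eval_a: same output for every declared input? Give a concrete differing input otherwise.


These are not equivalent — on base=1, step=4 the outputs split (1 vs 0).
eval_a: delta=1, then (((-(-4)) == max(step, base)) || ((-(-5)) > (step * delta))) is true, then base=7, then returns 1
eval_b: delta=0, then ((max(step, base) == (-(-4))) || ((-(-5)) > (step * delta))) is true, then base=5, then returns 0
verdict: not equivalent; witness: base=1, step=4


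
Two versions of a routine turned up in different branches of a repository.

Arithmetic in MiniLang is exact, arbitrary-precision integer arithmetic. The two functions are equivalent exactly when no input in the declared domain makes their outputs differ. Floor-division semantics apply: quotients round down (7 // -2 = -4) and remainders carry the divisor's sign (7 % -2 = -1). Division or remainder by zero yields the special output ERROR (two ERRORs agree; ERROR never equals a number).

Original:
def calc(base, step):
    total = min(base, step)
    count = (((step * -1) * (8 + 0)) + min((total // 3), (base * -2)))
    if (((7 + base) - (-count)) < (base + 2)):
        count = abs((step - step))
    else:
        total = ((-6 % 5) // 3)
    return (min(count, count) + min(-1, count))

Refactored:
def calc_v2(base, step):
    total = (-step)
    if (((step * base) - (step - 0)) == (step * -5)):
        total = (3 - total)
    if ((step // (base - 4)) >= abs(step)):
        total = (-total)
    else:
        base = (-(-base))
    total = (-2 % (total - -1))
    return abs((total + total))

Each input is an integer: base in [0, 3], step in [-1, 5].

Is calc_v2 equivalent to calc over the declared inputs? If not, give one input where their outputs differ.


The rewrite breaks on base=0, step=-1, where the results are 6 and 0.
calc: total = -1; count = 7; (((7 + base) - (-count)) < (base + 2)) -> false; total = 1; return 6
calc_v2: total = 1; (((step * base) - (step - 0)) == (step * -5)) -> false; ((step // (base - 4)) >= abs(step)) -> false; base = 0; total = 0; return 0
verdict: not equivalent; witness: base=0, step=-1


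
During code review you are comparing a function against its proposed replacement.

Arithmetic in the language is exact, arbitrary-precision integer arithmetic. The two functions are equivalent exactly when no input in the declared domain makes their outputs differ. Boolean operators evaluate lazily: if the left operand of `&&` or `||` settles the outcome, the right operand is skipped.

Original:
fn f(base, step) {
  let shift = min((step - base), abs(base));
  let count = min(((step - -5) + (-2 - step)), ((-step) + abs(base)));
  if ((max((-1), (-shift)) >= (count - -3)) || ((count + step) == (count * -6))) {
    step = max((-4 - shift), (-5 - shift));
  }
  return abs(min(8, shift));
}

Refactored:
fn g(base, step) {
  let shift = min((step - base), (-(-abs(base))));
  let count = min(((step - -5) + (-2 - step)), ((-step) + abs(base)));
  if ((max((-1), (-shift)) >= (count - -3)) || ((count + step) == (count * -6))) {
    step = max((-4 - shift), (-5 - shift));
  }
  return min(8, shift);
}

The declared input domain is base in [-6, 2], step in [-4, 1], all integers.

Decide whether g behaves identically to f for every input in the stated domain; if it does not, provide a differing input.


Input base=-3, step=-4: 1 from f versus -1 from g.
verdict: not equivalent; witness: base=-3, step=-4


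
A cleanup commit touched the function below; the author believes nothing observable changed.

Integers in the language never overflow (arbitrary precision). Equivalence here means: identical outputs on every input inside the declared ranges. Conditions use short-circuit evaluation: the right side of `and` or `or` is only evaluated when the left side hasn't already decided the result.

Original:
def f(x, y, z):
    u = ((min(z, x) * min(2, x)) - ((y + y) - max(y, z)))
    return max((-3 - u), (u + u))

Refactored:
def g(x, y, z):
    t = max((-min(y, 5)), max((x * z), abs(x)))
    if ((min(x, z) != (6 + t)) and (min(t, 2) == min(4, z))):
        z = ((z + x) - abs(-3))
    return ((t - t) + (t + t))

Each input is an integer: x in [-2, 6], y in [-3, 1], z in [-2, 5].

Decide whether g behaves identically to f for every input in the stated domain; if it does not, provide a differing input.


Try x=-2, y=-3, z=-2.
f: u becomes 8; next final value 16
g: t becomes 4; next ((min(x, z) != (6 + t)) and (min(t, 2) == min(4, z))) evaluates to false; next final value 8
16 against 8: the behavior changed.
verdict: not equivalent; witness: x=-2, y=-3, z=-2


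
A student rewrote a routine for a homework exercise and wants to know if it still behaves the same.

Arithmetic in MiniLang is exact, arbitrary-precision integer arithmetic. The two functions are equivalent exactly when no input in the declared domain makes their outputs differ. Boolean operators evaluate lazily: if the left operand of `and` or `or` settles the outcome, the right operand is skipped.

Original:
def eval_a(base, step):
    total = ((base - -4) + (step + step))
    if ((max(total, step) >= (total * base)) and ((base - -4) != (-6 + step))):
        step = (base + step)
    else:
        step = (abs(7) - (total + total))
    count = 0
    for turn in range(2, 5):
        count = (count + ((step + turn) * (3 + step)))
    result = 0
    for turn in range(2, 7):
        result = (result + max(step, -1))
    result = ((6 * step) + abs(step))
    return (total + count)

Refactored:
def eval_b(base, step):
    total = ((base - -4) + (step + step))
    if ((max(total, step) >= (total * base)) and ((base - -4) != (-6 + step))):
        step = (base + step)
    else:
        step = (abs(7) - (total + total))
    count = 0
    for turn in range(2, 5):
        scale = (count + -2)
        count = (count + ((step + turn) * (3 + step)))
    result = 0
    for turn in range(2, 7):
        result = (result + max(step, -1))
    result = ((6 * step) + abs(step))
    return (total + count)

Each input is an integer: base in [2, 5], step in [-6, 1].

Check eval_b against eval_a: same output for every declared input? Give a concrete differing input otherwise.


Equivalent — the differences include statement counts differ, plus arithmetic usage differs, plus constant usage differs, plus local variable names differ, yet no declared input distinguishes the two.
Spot check at base=3, step=-6 — eval_a: total becomes -5; next ((max(total, step) >= (total * base)) and ((base - -4) != (-6 + step))) evaluates to true; next step becomes -3; next count becomes 0; next at turn=2:; next count becomes 0; next at turn=3:; next count becomes 0; next at turn=4:; next count becomes 0; next result becomes 0; next at turn=2:; next result becomes -1; next at turn=3:; next result becomes -2; next at turn=4:; next result becomes -3; next at turn=5:; next result becomes -4; next at turn=6:; next result becomes -5; next result becomes -15; next final value -5. eval_b: total becomes -5; next ((max(total, step) >= (total * base)) and ((base - -4) != (-6 + step))) evaluates to true; next step becomes -3; next count becomes 0; next at turn=2:; next scale becomes -2; next count becomes 0; next at turn=3:; next scale becomes -2; next count becomes 0; next at turn=4:; next scale becomes -2; next count becomes 0; next result becomes 0; next at turn=2:; next result becomes -1; next at turn=3:; next result becomes -2; next at turn=4:; next result becomes -3; next at turn=5:; next result becomes -4; next at turn=6:; next result becomes -5; next result becomes -15; next final value -5. Both give -5.
Sweeping the whole domain (32 inputs) finds no disagreement.
verdict: equivalent


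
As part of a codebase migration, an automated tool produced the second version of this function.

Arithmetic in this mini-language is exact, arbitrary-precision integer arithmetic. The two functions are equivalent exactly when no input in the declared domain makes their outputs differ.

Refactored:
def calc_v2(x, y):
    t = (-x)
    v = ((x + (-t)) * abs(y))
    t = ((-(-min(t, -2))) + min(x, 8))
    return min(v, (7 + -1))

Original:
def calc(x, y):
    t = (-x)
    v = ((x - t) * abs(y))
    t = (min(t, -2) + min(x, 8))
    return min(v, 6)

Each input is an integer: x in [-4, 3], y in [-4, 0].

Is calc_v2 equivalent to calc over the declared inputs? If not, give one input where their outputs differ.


The two are interchangeable: arithmetic usage differs; and constant usage differs, and every declared input agrees.
Tracing x=0, y=-4: calc: t = 0; v = 0; t = -2; return 0 | calc_v2: t = 0; v = 0; t = -2; return 0 — matching result 0.
Every one of the 40 inputs gives matching results.
verdict: equivalent


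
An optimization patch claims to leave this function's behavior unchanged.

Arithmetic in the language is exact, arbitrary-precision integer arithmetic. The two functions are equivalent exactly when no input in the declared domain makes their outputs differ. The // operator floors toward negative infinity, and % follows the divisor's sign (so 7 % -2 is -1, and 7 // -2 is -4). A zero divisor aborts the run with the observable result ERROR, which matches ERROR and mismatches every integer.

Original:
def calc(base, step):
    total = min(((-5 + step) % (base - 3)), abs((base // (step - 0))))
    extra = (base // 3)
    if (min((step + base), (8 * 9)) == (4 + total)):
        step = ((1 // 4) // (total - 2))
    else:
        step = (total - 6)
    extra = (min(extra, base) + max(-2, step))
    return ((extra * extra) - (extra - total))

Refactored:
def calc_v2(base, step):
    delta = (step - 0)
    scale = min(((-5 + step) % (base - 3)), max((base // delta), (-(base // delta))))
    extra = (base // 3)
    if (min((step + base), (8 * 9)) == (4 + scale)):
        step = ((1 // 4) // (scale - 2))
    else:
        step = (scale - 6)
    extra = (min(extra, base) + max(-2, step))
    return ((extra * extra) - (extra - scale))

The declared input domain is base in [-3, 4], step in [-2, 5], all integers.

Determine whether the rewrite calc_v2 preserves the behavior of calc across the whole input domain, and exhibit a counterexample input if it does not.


Equivalent — the differences include local variable names differ; also statement counts differ; also arithmetic usage differs; also min/max/abs usage differs, yet no declared input distinguishes the two.
One worked example (base=-2, step=1) — calc: total=-4, then extra=-1, then (min((step + base), (8 * 9)) == (4 + total)) is false, then step=-10, then extra=-4, then returns 16; calc_v2: delta=1, then scale=-4, then extra=-1, then (min((step + base), (8 * 9)) == (4 + scale)) is false, then step=-10, then extra=-4, then returns 16; agreement on 16.
Across all 64 domain points the two functions coincide.
verdict: equivalent


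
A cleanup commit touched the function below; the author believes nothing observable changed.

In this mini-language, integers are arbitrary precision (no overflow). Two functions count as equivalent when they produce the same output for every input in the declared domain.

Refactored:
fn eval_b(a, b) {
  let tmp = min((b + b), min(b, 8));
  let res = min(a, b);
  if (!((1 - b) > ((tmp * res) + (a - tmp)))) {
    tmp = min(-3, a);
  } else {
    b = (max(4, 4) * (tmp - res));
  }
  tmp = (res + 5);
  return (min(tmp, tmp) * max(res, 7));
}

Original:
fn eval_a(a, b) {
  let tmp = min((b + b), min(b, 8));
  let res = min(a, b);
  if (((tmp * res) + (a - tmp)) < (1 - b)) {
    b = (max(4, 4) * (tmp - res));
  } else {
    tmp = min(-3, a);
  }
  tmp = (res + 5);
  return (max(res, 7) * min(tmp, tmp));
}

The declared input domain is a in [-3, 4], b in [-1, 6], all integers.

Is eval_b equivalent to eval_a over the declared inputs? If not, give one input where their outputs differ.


The two versions differ — the changes include comparison usage differs, boolean connective usage differs.
Spot check at a=-3, b=1 — eval_a: tmp := 1 | res := -3 | (((tmp * res) + (a - tmp)) < (1 - b)): true | b := 16 | tmp := 2 | result 14. eval_b: tmp := 1 | res := -3 | (!((1 - b) > ((tmp * res) + (a - tmp)))): false | b := 16 | tmp := 2 | result 14. Both give 14.
Sweeping the whole domain (64 inputs) finds no disagreement.
verdict: equivalent


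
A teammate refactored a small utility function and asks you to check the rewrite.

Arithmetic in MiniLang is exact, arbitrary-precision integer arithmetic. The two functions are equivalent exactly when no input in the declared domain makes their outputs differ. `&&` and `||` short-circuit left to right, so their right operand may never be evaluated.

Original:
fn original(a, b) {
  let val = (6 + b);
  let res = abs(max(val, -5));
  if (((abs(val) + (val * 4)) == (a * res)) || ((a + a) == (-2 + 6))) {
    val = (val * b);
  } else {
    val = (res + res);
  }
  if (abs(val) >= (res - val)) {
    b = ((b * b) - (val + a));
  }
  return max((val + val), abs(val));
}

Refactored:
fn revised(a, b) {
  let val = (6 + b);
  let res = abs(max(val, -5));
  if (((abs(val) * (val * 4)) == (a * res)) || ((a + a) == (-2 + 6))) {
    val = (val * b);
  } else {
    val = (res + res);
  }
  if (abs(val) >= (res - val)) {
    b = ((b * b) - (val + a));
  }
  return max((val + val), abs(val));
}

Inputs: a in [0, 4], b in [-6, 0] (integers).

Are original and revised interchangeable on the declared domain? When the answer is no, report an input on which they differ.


Not equivalent: a=4, b=-5 separates them (4 vs 5).
original: val becomes 1; next res becomes 1; next (((abs(val) + (val * 4)) == (a * res)) || ((a + a) == (-2 + 6))) evaluates to false; next val becomes 2; next (abs(val) >= (res - val)) evaluates to true; next b becomes 19; next final value 4
revised: val becomes 1; next res becomes 1; next (((abs(val) * (val * 4)) == (a * res)) || ((a + a) == (-2 + 6))) evaluates to true; next val becomes -5; next (abs(val) >= (res - val)) evaluates to false; next final value 5
verdict: not equivalent; witness: a=4, b=-5


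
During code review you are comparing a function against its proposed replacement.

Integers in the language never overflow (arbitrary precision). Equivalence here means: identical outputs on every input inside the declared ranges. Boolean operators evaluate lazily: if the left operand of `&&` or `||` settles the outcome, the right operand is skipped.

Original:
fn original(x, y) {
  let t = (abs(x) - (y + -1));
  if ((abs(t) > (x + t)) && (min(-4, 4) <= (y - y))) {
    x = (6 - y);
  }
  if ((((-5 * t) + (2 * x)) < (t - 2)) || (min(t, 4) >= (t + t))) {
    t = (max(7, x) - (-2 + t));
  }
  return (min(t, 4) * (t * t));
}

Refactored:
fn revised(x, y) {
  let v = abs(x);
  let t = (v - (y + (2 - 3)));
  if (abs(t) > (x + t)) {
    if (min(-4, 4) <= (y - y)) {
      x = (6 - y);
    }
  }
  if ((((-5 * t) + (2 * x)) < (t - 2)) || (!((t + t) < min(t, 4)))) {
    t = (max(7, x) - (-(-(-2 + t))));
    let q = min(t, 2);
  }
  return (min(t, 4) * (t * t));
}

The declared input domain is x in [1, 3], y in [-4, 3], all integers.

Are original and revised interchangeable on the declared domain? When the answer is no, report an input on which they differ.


Run the pair on x=1, y=3.
original: t becomes -1; next ((abs(t) > (x + t)) && (min(-4, 4) <= (y - y))) evaluates to true; next x becomes 3; next ((((-5 * t) + (2 * x)) < (t - 2)) || (min(t, 4) >= (t + t))) evaluates to true; next t becomes 10; next final value 400
revised: v becomes 1; next t becomes -1; next (abs(t) > (x + t)) evaluates to true; next (min(-4, 4) <= (y - y)) evaluates to true; next x becomes 3; next ((((-5 * t) + (2 * x)) < (t - 2)) || (!((t + t) < min(t, 4)))) evaluates to false; next final value -1
400 != -1, so the rewrite changes behavior.
verdict: not equivalent; witness: x=1, y=3


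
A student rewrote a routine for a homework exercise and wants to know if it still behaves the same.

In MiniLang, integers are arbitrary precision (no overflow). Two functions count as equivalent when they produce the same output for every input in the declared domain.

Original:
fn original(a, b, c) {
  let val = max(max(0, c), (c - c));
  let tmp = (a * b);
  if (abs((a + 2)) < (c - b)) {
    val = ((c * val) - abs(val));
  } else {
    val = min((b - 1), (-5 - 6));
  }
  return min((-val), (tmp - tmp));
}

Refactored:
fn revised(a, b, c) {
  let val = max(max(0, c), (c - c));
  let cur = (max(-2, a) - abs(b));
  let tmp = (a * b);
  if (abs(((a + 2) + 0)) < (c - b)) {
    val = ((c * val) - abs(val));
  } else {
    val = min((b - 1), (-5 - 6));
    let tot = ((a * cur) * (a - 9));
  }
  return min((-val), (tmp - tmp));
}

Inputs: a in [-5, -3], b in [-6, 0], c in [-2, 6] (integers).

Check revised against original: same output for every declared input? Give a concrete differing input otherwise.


Comparing the listings, the differences include: constant usage differs; local variable names differ; statement counts differ; min/max/abs usage differs; arithmetic usage differs.
One worked example (a=-4, b=-3, c=-2) — original: val := 0 | tmp := 12 | (abs((a + 2)) < (c - b)): false | val := -11 | result 0; revised: val := 0 | cur := -5 | tmp := 12 | (abs(((a + 2) + 0)) < (c - b)): false | val := -11 | tot := -260 | result 0; agreement on 0.
Checked all 189 inputs in the declared domain: the outputs agree on every one.
verdict: equivalent


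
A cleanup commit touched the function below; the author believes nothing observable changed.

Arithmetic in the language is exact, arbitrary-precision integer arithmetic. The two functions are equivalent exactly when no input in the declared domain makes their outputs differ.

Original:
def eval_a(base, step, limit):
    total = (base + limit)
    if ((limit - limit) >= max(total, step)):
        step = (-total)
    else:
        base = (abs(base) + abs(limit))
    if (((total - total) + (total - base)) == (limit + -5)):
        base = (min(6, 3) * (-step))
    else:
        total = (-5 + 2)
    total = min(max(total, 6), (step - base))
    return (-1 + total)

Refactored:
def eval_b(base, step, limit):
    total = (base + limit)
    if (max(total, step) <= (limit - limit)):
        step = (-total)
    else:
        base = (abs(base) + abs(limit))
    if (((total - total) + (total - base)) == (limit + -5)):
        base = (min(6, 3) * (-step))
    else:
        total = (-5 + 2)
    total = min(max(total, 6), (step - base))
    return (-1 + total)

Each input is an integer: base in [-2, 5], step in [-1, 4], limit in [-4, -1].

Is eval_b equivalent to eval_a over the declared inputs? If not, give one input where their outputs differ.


Side by side, the visible changes include: comparison usage differs.
Tracing base=2, step=4, limit=-3: eval_a: total=-1, then ((limit - limit) >= max(total, step)) is false, then base=5, then (((total - total) + (total - base)) == (limit + -5)) is false, then total=-3, then total=-1, then returns -2 | eval_b: total=-1, then (max(total, step) <= (limit - limit)) is false, then base=5, then (((total - total) + (total - base)) == (limit + -5)) is false, then total=-3, then total=-1, then returns -2 — matching result -2.
Across all 192 domain points the two functions coincide.
verdict: equivalent


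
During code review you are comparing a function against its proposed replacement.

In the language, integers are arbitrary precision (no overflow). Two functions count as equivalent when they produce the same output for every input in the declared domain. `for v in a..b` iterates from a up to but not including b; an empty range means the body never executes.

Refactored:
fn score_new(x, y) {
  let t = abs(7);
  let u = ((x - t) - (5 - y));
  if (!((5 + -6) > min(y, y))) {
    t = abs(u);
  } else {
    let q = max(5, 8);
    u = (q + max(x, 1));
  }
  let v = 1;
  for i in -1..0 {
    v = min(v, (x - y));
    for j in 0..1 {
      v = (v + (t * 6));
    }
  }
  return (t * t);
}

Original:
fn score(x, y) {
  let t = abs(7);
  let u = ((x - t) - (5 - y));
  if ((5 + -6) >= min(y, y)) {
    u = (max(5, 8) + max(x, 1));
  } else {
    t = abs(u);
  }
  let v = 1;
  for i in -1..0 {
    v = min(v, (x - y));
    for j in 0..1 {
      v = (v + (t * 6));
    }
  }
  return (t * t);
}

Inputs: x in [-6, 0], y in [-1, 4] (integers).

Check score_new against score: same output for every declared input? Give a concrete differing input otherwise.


There is a counterexample at x=-6, y=-1: 49 on one side, 361 on the other.
score: t = 7; u = -19; ((5 + -6) >= min(y, y)) -> true; u = 9; v = 1; [i=-1]; v = -5; [j=0]; v = 37; return 49
score_new: t = 7; u = -19; (!((5 + -6) > min(y, y))) -> true; t = 19; v = 1; [i=-1]; v = -5; [j=0]; v = 109; return 361
verdict: not equivalent; witness: x=-6, y=-1


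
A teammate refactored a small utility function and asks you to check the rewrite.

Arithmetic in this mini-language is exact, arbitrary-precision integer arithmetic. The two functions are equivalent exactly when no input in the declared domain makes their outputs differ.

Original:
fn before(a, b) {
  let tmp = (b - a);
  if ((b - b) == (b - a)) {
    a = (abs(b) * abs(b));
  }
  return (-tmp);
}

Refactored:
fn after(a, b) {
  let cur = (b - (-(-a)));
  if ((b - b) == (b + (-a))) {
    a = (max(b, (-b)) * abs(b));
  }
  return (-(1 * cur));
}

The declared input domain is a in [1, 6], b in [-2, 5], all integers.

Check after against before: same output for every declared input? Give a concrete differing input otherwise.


Side by side, the visible changes include: arithmetic usage differs; and constant usage differs; and local variable names differ; and min/max/abs usage differs.
Spot check at a=4, b=-2 — before: tmp becomes -6; next ((b - b) == (b - a)) evaluates to false; next final value 6. after: cur becomes -6; next ((b - b) == (b + (-a))) evaluates to false; next final value 6. Both give 6.
An exhaustive pass over the 48 declared inputs shows identical outputs.
verdict: equivalent


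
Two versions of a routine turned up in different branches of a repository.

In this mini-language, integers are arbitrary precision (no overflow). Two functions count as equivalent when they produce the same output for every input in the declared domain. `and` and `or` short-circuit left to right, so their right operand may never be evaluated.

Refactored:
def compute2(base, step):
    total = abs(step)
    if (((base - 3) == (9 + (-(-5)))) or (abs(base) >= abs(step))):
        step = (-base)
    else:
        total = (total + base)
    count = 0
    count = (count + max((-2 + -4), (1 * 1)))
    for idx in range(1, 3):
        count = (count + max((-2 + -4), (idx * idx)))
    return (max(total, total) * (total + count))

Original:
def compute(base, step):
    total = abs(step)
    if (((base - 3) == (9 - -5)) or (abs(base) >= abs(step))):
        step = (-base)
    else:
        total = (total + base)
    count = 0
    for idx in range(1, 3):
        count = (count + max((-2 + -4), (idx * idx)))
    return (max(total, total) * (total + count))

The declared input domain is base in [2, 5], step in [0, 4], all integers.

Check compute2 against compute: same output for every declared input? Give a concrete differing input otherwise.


Take base=2, step=1.
compute: total := 1 | (((base - 3) == (9 - -5)) or (abs(base) >= abs(step))): true | step := -2 | count := 0 | iter idx=1: | count := 1 | iter idx=2: | count := 5 | result 6
compute2: total := 1 | (((base - 3) == (9 + (-(-5)))) or (abs(base) >= abs(step))): true | step := -2 | count := 0 | count := 1 | iter idx=1: | count := 2 | iter idx=2: | count := 6 | result 7
6 != 7, so the rewrite changes behavior.
verdict: not equivalent; witness: base=2, step=1


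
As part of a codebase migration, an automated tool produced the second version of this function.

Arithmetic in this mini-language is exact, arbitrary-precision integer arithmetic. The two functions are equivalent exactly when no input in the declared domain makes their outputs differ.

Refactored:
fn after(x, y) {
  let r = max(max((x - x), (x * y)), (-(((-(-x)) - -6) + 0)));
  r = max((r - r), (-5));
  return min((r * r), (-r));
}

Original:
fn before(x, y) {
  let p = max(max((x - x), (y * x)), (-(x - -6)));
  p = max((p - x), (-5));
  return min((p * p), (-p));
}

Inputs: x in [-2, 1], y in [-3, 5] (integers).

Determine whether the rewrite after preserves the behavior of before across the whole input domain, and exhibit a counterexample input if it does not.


Not equivalent: x=-2, y=-3 separates them (-8 vs 0).
before: p := 6 | p := 8 | result -8
after: r := 6 | r := 0 | result 0
verdict: not equivalent; witness: x=-2, y=-3


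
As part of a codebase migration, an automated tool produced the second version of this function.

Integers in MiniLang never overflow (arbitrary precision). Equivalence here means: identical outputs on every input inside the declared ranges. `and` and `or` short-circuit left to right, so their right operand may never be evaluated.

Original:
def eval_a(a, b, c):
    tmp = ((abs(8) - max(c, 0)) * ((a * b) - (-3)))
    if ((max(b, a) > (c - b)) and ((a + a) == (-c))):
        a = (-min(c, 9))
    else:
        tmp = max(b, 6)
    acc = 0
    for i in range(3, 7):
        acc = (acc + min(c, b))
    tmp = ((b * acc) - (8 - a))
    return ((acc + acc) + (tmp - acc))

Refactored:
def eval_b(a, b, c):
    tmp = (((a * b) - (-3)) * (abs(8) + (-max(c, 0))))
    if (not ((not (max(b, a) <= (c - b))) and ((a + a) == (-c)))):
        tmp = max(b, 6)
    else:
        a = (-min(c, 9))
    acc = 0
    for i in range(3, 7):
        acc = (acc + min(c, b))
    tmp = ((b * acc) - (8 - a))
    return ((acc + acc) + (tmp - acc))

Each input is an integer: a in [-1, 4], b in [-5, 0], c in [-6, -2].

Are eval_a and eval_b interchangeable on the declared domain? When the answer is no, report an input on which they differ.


Differences: comparison usage differs, plus arithmetic usage differs, plus boolean connective usage differs — yet all 180 inputs agree.
verdict: equivalent


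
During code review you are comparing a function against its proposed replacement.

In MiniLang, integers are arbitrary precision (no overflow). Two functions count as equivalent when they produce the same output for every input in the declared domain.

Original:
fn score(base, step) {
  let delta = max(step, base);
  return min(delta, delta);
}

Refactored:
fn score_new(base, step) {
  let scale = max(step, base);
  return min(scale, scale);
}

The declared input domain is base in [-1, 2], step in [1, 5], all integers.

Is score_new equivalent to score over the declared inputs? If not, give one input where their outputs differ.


This is a faithful refactor — local variable names differ, but the computed results match everywhere.
As a probe, take base=0, step=1: score runs delta becomes 1; next final value 1; score_new runs scale becomes 1; next final value 1; both end at 1.
Across all 20 domain points the two functions coincide.
verdict: equivalent


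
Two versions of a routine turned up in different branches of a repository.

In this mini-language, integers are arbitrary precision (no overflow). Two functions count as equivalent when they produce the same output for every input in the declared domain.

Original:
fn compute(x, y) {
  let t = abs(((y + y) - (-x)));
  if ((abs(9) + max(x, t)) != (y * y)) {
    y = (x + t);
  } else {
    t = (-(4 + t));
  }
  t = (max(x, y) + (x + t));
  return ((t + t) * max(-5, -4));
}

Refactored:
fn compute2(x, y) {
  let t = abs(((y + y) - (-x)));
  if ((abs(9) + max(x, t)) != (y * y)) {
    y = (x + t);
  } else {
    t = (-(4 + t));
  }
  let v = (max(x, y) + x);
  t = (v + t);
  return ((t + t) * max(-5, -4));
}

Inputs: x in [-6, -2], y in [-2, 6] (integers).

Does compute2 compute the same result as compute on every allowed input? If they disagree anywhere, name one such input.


Equivalent — the differences include local variable names differ; statement counts differ, yet no declared input distinguishes the two.
As a probe, take x=-6, y=-1: compute runs t=8, then ((abs(9) + max(x, t)) != (y * y)) is true, then y=2, then t=4, then returns -32; compute2 runs t=8, then ((abs(9) + max(x, t)) != (y * y)) is true, then y=2, then v=-4, then t=4, then returns -32; both end at -32.
An exhaustive pass over the 45 declared inputs shows identical outputs.
verdict: equivalent


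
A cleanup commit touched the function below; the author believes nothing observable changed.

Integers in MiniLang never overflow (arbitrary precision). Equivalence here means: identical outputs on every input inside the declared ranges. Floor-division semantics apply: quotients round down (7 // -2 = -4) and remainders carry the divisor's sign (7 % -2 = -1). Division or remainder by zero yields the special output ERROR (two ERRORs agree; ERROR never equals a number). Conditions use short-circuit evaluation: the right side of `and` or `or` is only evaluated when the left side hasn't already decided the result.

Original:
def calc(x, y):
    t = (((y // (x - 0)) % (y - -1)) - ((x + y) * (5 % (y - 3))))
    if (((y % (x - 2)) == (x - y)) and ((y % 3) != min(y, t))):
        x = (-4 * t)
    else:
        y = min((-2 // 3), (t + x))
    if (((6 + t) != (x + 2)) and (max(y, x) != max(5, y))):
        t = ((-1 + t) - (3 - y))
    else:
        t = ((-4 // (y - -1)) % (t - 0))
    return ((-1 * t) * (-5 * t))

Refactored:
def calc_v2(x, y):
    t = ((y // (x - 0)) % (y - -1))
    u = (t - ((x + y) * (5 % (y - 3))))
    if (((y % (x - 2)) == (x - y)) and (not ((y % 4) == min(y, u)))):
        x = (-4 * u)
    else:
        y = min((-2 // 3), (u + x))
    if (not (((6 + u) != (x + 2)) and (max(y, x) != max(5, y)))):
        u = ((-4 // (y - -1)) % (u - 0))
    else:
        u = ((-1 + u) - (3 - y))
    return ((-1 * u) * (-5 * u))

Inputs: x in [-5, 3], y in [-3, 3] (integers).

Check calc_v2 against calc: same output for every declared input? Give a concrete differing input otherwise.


Equivalent. The edit looks behavioral (`3` became `4`), but over these ranges it never changes the outcome.
An exhaustive pass over the 63 declared inputs shows identical outputs.
As a probe, take x=1, y=0: calc runs t = 1; (((y % (x - 2)) == (x - y)) and ((y % 3) != min(y, t))) -> false; y = -1; (((6 + t) != (x + 2)) and (max(y, x) != max(5, y))) -> true; t = -4; return 80; calc_v2 runs t = 0; u = 1; (((y % (x - 2)) == (x - y)) and (not ((y % 4) == min(y, u)))) -> false; y = -1; (not (((6 + u) != (x + 2)) and (max(y, x) != max(5, y)))) -> false; u = -4; return 80; both end at 80.
verdict: equivalent


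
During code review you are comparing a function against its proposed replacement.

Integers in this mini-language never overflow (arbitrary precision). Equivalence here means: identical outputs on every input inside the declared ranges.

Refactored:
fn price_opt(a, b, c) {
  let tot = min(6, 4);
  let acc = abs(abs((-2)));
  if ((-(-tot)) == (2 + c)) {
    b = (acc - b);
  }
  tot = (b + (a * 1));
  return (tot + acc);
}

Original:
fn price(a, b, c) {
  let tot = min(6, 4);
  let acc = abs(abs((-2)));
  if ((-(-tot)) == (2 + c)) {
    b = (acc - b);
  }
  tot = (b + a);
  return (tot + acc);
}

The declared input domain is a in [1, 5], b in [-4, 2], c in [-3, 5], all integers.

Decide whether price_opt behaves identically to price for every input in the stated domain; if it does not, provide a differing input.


The two versions differ — the changes include arithmetic usage differs; and constant usage differs.
Spot check at a=5, b=-1, c=1 — price: tot := 4 | acc := 2 | ((-(-tot)) == (2 + c)): false | tot := 4 | result 6. price_opt: tot := 4 | acc := 2 | ((-(-tot)) == (2 + c)): false | tot := 4 | result 6. Both give 6.
Checked all 315 inputs in the declared domain: the outputs agree on every one.
verdict: equivalent


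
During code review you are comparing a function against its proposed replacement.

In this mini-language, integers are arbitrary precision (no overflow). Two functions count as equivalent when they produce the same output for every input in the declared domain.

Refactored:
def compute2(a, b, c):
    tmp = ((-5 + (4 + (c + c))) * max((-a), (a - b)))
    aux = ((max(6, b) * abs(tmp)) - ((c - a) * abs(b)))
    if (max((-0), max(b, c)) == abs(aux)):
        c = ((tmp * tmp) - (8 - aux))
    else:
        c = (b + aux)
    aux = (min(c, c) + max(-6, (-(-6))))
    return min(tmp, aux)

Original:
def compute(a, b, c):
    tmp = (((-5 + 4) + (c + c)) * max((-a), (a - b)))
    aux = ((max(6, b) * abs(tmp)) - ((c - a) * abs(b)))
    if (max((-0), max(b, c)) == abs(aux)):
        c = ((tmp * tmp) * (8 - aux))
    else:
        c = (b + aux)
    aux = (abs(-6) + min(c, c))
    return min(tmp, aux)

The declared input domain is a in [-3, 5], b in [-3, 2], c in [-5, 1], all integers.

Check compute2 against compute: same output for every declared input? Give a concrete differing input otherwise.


Evaluate both at a=0, b=0, c=-5.
compute: tmp = 0; aux = 0; (max((-0), max(b, c)) == abs(aux)) -> true; c = 0; aux = 6; return 0
compute2: tmp = 0; aux = 0; (max((-0), max(b, c)) == abs(aux)) -> true; c = -8; aux = -2; return -2
0 against -2: the behavior changed.
verdict: not equivalent; witness: a=0, b=0, c=-5


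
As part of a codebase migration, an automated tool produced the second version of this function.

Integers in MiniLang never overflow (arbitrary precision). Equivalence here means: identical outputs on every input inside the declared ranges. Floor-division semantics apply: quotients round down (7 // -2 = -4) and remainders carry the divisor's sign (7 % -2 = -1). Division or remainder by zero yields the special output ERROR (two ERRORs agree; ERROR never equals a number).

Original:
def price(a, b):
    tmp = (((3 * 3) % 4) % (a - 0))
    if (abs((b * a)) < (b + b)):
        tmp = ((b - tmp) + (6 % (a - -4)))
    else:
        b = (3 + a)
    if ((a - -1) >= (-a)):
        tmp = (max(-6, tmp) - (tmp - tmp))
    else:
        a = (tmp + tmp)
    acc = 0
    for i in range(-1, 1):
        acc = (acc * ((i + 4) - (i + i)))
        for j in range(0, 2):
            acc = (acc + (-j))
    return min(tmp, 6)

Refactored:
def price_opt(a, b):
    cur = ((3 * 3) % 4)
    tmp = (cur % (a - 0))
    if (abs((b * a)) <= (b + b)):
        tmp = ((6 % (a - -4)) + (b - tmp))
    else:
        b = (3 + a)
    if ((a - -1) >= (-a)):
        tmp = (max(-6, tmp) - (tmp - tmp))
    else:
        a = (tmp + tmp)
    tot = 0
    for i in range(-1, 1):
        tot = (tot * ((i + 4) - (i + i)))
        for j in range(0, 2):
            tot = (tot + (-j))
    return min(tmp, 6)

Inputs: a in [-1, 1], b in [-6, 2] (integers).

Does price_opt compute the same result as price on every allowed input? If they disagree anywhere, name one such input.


These are not equivalent — on a=1, b=0 the outputs split (0 vs 1).
price: tmp becomes 0; next (abs((b * a)) < (b + b)) evaluates to false; next b becomes 4; next ((a - -1) >= (-a)) evaluates to true; next tmp becomes 0; next acc becomes 0; next at i=-1:; next acc becomes 0; next at j=0:; next acc becomes 0; next at j=1:; next acc becomes -1; next at i=0:; next acc becomes -4; next at j=0:; next acc becomes -4; next at j=1:; next acc becomes -5; next final value 0
price_opt: cur becomes 1; next tmp becomes 0; next (abs((b * a)) <= (b + b)) evaluates to true; next tmp becomes 1; next ((a - -1) >= (-a)) evaluates to true; next tmp becomes 1; next tot becomes 0; next at i=-1:; next tot becomes 0; next at j=0:; next tot becomes 0; next at j=1:; next tot becomes -1; next at i=0:; next tot becomes -4; next at j=0:; next tot becomes -4; next at j=1:; next tot becomes -5; next final value 1
verdict: not equivalent; witness: a=1, b=0


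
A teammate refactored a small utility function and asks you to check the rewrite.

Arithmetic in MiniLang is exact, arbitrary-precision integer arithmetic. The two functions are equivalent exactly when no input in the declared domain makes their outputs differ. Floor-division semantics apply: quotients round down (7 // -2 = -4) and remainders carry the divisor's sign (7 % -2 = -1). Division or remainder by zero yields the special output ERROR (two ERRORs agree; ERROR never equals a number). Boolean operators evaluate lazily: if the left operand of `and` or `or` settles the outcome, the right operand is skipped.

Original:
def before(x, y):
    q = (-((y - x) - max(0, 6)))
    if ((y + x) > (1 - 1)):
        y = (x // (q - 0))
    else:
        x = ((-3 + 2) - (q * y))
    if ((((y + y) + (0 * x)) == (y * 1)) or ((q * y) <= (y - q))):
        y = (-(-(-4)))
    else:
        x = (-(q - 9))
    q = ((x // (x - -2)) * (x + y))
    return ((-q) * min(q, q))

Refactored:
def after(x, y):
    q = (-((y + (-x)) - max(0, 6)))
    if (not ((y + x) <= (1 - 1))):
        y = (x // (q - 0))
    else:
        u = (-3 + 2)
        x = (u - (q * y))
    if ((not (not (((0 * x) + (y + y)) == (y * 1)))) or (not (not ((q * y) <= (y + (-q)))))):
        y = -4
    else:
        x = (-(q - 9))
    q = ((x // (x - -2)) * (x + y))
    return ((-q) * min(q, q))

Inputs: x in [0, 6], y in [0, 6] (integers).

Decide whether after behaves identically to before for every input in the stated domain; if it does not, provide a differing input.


Behavior is preserved: although comparison usage differs; statement counts differ; arithmetic usage differs; boolean connective usage differs; local variable names differ, the outputs never diverge.
As a probe, take x=1, y=5: before runs q := 2 | ((y + x) > (1 - 1)): true | y := 0 | ((((y + y) + (0 * x)) == (y * 1)) or ((q * y) <= (y - q))): true | y := -4 | q := 0 | result 0; after runs q := 2 | (not ((y + x) <= (1 - 1))): true | y := 0 | ((not (not (((0 * x) + (y + y)) == (y * 1)))) or (not (not ((q * y) <= (y + (-q)))))): true | y := -4 | q := 0 | result 0; both end at 0.
Every one of the 49 inputs gives matching results.
verdict: equivalent
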